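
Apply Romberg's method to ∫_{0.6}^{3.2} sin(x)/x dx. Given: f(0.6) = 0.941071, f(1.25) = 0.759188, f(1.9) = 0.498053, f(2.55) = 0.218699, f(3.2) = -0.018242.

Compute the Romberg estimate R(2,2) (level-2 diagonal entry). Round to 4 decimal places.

R(0,0) (trapezoid, 1 panel, h=2.6000): 1.199678
R(1,0) (trapezoid, 2 panels, h=1.3000): 1.247308
R(2,0) (trapezoid, 4 panels, h=0.6500): 1.259280
R(1,1) = 1.247308 + (1.247308 − 1.199678)/3 = 1.263185
R(2,1) = 1.259280 + (1.259280 − 1.247308)/3 = 1.263271
R(2,2) = 1.263271 + (1.263271 − 1.263185)/15 = 1.263277

1.2633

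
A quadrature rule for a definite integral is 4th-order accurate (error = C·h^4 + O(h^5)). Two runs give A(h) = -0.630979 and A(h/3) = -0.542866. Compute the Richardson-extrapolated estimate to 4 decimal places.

The leading error scales as h^4; refining by a factor of 3 reduces it by 3^4 = 81.
Extrapolated value = (81·A(h/3) − A(h)) / (81 − 1)
= (81·(-0.542866) − (-0.630979)) / 80
= -43.341167 / 80 = -0.541765

-0.5418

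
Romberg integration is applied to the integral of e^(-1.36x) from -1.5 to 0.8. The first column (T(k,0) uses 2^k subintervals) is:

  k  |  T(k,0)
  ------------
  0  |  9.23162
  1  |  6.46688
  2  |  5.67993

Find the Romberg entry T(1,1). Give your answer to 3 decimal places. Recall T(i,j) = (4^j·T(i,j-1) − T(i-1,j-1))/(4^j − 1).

T(1,1) = (4·6.46688 − 9.23162) / 3 = 5.54530

5.545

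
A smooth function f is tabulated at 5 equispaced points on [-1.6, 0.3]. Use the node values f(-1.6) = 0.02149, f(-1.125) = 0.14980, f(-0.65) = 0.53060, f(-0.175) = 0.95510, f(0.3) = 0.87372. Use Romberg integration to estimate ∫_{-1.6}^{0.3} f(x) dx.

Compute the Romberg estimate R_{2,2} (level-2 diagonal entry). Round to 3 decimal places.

1.013

R_{0,0} (trapezoid, 1 panel, h=1.9000): 0.85045
R_{1,0} (trapezoid, 2 panels, h=0.9500): 0.92929
R_{2,0} (trapezoid, 4 panels, h=0.4750): 0.98947
R_{1,1} = 0.92929 + (0.92929 − 0.85045)/3 = 0.95557
R_{2,1} = 0.98947 + (0.98947 − 0.92929)/3 = 1.00953
R_{2,2} = 1.00953 + (1.00953 − 0.95557)/15 = 1.01313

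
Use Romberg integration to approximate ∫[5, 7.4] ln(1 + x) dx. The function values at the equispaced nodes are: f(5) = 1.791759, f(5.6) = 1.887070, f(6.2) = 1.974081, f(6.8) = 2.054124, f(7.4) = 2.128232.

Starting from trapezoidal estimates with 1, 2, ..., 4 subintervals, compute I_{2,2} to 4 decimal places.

4.7266

I_{0,0} (trapezoid, 1 panel, h=2.4000): 4.703989
I_{1,0} (trapezoid, 2 panels, h=1.2000): 4.720892
I_{2,0} (trapezoid, 4 panels, h=0.6000): 4.725162
I_{1,1} = 4.720892 + (4.720892 − 4.703989)/3 = 4.726526
I_{2,1} = 4.725162 + (4.725162 − 4.720892)/3 = 4.726585
I_{2,2} = 4.726585 + (4.726585 − 4.726526)/15 = 4.726589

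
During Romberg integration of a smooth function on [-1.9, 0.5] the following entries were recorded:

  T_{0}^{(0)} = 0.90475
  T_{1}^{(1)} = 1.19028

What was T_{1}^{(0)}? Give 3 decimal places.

1.119

From T_{1}^{(1)} = (4·T_{1}^{(0)} − T_{0}^{(0)})/3, solve for T_{1}^{(0)}:
4·T_{1}^{(0)} = 3·1.19028 + 0.90475 = 4.47559
T_{1}^{(0)} = 1.11890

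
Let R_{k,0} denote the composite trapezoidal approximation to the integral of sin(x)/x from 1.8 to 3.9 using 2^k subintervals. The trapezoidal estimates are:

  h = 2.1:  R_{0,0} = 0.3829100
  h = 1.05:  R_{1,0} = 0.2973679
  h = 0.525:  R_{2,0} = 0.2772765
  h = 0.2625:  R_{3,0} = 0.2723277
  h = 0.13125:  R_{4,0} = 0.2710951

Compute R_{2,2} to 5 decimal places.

R_{1,1} = (4·0.2973679 − 0.3829100) / 3 = 0.2688539
R_{2,1} = (4·0.2772765 − 0.2973679) / 3 = 0.2705794
R_{2,2} = (16·0.2705794 − 0.2688539) / 15 = 0.2706944

0.27069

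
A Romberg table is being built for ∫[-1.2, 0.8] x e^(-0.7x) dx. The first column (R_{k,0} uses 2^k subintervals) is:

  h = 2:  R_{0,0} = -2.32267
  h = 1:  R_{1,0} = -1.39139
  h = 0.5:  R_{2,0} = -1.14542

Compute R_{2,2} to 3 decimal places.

Richardson extrapolation on the trapezoidal column (denominator 4−1=3):
R_{1,1} = (4·(-1.39139) − (-2.32267)) / 3 = -1.08096
R_{2,1} = (4·(-1.14542) − (-1.39139)) / 3 = -1.06343
R_{2,2} = -1.06343 + (-1.06343 − (-1.08096))/15 = -1.06226

-1.062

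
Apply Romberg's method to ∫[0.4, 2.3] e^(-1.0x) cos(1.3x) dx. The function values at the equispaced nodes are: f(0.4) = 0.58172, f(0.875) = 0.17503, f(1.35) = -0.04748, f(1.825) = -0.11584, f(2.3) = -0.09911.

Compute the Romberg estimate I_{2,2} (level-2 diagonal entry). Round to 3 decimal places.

I_{0,0} (trapezoid, 1 panel, h=1.9000): 0.45848
I_{1,0} (trapezoid, 2 panels, h=0.9500): 0.18413
I_{2,0} (trapezoid, 4 panels, h=0.4750): 0.12018
I_{1,1} = 0.18413 + (0.18413 − 0.45848)/3 = 0.09268
I_{2,1} = 0.12018 + (0.12018 − 0.18413)/3 = 0.09886
I_{2,2} = 0.09886 + (0.09886 − 0.09268)/15 = 0.09927

0.099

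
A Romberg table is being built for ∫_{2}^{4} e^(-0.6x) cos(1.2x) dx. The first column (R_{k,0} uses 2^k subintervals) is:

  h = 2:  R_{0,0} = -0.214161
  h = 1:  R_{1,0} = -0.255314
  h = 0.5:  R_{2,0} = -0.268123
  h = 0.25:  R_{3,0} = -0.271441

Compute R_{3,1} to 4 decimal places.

-0.2725

Richardson extrapolation on the trapezoidal column (denominator 4−1=3):
R_{3,1} = (4·(-0.271441) − (-0.268123)) / 3 = -0.272547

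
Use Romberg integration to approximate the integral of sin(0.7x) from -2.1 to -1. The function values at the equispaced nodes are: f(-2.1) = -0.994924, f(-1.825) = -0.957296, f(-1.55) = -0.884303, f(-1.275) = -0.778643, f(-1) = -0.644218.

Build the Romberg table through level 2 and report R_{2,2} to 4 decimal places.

R_{0,0} (trapezoid, 1 panel, h=1.1000): -0.901528
R_{1,0} (trapezoid, 2 panels, h=0.5500): -0.937131
R_{2,0} (trapezoid, 4 panels, h=0.2750): -0.945949
R_{1,1} = -0.937131 + (-0.937131 − (-0.901528))/3 = -0.948999
R_{2,1} = -0.945949 + (-0.945949 − (-0.937131))/3 = -0.948888
R_{2,2} = -0.948888 + (-0.948888 − (-0.948999))/15 = -0.948881

-0.9489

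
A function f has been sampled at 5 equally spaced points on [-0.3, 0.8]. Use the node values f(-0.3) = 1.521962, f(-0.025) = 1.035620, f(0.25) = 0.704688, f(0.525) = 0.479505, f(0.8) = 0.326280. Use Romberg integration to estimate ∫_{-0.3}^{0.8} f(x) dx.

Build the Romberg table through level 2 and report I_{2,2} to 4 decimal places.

I_{0,0} (trapezoid, 1 panel, h=1.1000): 1.016533
I_{1,0} (trapezoid, 2 panels, h=0.5500): 0.895845
I_{2,0} (trapezoid, 4 panels, h=0.2750): 0.864582
I_{1,1} = 0.895845 + (0.895845 − 1.016533)/3 = 0.855616
I_{2,1} = 0.864582 + (0.864582 − 0.895845)/3 = 0.854161
I_{2,2} = 0.854161 + (0.854161 − 0.855616)/15 = 0.854064

0.8541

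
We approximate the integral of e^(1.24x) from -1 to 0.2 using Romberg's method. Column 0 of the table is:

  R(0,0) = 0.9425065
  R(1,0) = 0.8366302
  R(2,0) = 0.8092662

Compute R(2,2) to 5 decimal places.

R(1,1) = (4·0.8366302 − 0.9425065) / 3 = 0.8013381
R(2,1) = 0.8092662 + (0.8092662 − 0.8366302)/3 = 0.8001449
R(2,2) = (16·0.8001449 − 0.8013381) / 15 = 0.8000654

0.80007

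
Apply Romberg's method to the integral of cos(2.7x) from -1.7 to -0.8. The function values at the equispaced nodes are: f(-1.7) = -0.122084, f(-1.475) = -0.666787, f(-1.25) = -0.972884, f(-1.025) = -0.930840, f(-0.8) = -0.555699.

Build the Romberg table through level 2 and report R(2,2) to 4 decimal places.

R(0,0) (trapezoid, 1 panel, h=0.9000): -0.305002
R(1,0) (trapezoid, 2 panels, h=0.4500): -0.590299
R(2,0) (trapezoid, 4 panels, h=0.2250): -0.654616
R(1,1) = -0.590299 + (-0.590299 − (-0.305002))/3 = -0.685398
R(2,1) = -0.654616 + (-0.654616 − (-0.590299))/3 = -0.676055
R(2,2) = -0.676055 + (-0.676055 − (-0.685398))/15 = -0.675432

-0.6754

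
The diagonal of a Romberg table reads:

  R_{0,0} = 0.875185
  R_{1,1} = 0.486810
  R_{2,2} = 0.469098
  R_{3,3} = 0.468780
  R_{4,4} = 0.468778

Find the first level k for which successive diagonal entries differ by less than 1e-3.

|R_{1,1} − R_{0,0}| = 0.388375 ≥ 1e-3
|R_{2,2} − R_{1,1}| = 0.017712 ≥ 1e-3
|R_{3,3} − R_{2,2}| = 0.000318 < 1e-3

k = 3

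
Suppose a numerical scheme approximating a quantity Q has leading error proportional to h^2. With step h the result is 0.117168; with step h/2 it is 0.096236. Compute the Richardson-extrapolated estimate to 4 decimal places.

The leading error scales as h^2; refining by a factor of 2 reduces it by 2^2 = 4.
Extrapolated value = (4·A(h/2) − A(h)) / (4 − 1)
= (4·0.096236 − 0.117168) / 3
= 0.267776 / 3 = 0.089259

0.0893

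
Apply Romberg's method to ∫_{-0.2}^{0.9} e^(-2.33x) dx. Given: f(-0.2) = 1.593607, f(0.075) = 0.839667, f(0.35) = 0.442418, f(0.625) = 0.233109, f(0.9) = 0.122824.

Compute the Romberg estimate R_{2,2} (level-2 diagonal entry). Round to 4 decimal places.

R_{0,0} (trapezoid, 1 panel, h=1.1000): 0.944037
R_{1,0} (trapezoid, 2 panels, h=0.5500): 0.715348
R_{2,0} (trapezoid, 4 panels, h=0.2750): 0.652688
R_{1,1} = 0.715348 + (0.715348 − 0.944037)/3 = 0.639118
R_{2,1} = 0.652688 + (0.652688 − 0.715348)/3 = 0.631801
R_{2,2} = 0.631801 + (0.631801 − 0.639118)/15 = 0.631313

0.6313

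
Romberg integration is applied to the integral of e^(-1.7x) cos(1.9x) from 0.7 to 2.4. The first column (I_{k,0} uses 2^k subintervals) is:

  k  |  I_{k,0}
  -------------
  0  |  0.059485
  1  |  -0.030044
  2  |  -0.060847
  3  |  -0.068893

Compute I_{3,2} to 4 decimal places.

I_{2,1} = -0.060847 + (-0.060847 − (-0.030044))/3 = -0.071115
I_{3,1} = (4·(-0.068893) − (-0.060847)) / 3 = -0.071575
I_{3,2} = (16·(-0.071575) − (-0.071115)) / 15 = -0.071606

-0.0716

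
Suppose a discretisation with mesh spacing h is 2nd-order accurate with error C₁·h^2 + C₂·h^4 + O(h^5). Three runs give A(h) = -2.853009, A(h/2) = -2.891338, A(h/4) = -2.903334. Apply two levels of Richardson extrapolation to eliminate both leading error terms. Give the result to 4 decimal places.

-2.9075

First eliminate the h^2 term (factor 2^2 = 4):
  B₁ = (4·(-2.891338) − (-2.853009))/3 = -2.904114
  B₂ = (4·(-2.903334) − (-2.891338))/3 = -2.907333
Then eliminate the h^4 term (factor 2^4 = 16):
  (16·(-2.907333) − (-2.904114))/15 = -2.907548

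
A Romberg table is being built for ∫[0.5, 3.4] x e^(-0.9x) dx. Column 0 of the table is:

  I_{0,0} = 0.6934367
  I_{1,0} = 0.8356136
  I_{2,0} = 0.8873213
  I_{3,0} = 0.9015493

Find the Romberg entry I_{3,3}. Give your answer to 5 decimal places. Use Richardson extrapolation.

0.90641

Richardson extrapolation on the trapezoidal column (denominator 4−1=3):
I_{1,1} = 0.8356136 + (0.8356136 − 0.6934367)/3 = 0.8830059
I_{2,1} = (4·0.8873213 − 0.8356136) / 3 = 0.9045572
I_{3,1} = 0.9015493 + (0.9015493 − 0.8873213)/3 = 0.9062920
I_{2,2} = 0.9045572 + (0.9045572 − 0.8830059)/15 = 0.9059940
I_{3,2} = (16·0.9062920 − 0.9045572) / 15 = 0.9064077
I_{3,3} = 0.9064077 + (0.9064077 − 0.9059940)/63 = 0.9064143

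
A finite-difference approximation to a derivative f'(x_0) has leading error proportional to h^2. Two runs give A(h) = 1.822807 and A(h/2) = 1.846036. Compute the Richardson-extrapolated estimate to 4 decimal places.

1.8538

Extrapolated value = (4·A(h/2) − A(h)) / (4 − 1)
= (4·1.846036 − 1.822807) / 3
= 5.561337 / 3 = 1.853779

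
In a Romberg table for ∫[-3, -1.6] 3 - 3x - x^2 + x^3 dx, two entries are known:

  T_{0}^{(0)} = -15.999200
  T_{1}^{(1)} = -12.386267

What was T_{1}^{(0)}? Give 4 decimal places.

-13.2895

From T_{1}^{(1)} = (4·T_{1}^{(0)} − T_{0}^{(0)})/3, solve for T_{1}^{(0)}:
4·T_{1}^{(0)} = 3·(-12.386267) + (-15.999200) = -53.158001
T_{1}^{(0)} = -13.289500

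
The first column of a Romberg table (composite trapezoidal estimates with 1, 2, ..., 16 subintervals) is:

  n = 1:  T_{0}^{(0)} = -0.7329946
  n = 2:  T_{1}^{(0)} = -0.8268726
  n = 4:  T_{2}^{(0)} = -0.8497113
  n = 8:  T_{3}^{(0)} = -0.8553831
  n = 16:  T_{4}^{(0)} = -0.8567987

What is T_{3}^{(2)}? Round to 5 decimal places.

-0.85727

Richardson extrapolation on the trapezoidal column (denominator 4−1=3):
T_{2}^{(1)} = (4·(-0.8497113) − (-0.8268726)) / 3 = -0.8573242
T_{3}^{(1)} = (4·(-0.8553831) − (-0.8497113)) / 3 = -0.8572737
T_{3}^{(2)} = (16·(-0.8572737) − (-0.8573242)) / 15 = -0.8572703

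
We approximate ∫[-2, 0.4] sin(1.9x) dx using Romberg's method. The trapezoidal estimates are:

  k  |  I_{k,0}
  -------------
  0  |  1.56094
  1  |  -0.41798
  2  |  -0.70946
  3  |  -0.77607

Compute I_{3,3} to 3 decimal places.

-0.798

I_{1,1} = (4·(-0.41798) − 1.56094) / 3 = -1.07762
I_{2,1} = (4·(-0.70946) − (-0.41798)) / 3 = -0.80662
I_{3,1} = -0.77607 + (-0.77607 − (-0.70946))/3 = -0.79827
I_{2,2} = -0.80662 + (-0.80662 − (-1.07762))/15 = -0.78855
I_{3,2} = -0.79827 + (-0.79827 − (-0.80662))/15 = -0.79771
I_{3,3} = -0.79771 + (-0.79771 − (-0.78855))/63 = -0.79786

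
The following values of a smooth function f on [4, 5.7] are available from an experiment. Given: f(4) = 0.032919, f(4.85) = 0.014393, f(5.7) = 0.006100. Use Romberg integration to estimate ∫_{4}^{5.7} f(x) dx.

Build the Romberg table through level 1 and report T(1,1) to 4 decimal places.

T(0,0) (trapezoid, 1 panel, h=1.7000): 0.033166
T(1,0) (trapezoid, 2 panels, h=0.8500): 0.028817
T(1,1) = 0.028817 + (0.028817 − 0.033166)/3 = 0.027367

0.0274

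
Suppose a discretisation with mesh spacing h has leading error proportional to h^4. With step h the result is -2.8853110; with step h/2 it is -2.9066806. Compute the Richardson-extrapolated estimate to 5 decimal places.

-2.90811

The leading error scales as h^4; refining by a factor of 2 reduces it by 2^4 = 16.
Extrapolated value = (16·A(h/2) − A(h)) / (16 − 1)
= (16·(-2.9066806) − (-2.8853110)) / 15
= -43.6215786 / 15 = -2.9081052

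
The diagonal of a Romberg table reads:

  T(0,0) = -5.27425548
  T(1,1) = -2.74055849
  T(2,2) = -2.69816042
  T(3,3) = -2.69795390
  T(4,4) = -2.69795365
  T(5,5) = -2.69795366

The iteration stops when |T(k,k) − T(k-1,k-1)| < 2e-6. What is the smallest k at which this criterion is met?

|T(1,1) − T(0,0)| = 2.53369699 ≥ 2e-6
|T(2,2) − T(1,1)| = 0.04239807 ≥ 2e-6
|T(3,3) − T(2,2)| = 0.00020652 ≥ 2e-6
|T(4,4) − T(3,3)| = 0.00000025 < 2e-6

k = 4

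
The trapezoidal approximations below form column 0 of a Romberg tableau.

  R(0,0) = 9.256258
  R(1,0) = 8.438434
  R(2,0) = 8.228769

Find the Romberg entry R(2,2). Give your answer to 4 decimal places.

R(1,1) = (4·8.438434 − 9.256258) / 3 = 8.165826
R(2,1) = (4·8.228769 − 8.438434) / 3 = 8.158881
R(2,2) = 8.158881 + (8.158881 − 8.165826)/15 = 8.158418

8.1584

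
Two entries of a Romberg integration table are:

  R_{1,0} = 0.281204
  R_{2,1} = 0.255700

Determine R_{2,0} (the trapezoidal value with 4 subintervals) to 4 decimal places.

From R_{2,1} = (4·R_{2,0} − R_{1,0})/3, solve for R_{2,0}:
4·R_{2,0} = 3·0.255700 + 0.281204 = 1.048304
R_{2,0} = 0.262076

0.2621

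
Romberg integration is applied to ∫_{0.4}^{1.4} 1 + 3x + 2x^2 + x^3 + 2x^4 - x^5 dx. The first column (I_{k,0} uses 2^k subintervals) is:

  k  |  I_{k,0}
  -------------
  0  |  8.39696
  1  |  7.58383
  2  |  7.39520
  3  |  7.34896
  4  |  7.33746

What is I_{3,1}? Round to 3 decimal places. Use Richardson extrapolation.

Richardson extrapolation on the trapezoidal column (denominator 4−1=3):
I_{3,1} = (4·7.34896 − 7.39520) / 3 = 7.33355

7.334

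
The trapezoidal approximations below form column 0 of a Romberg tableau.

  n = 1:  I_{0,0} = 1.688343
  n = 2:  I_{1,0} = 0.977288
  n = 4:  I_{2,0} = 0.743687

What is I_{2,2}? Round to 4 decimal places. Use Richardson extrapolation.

0.6609

Richardson extrapolation on the trapezoidal column (denominator 4−1=3):
I_{1,1} = 0.977288 + (0.977288 − 1.688343)/3 = 0.740270
I_{2,1} = 0.743687 + (0.743687 − 0.977288)/3 = 0.665820
I_{2,2} = 0.665820 + (0.665820 − 0.740270)/15 = 0.660857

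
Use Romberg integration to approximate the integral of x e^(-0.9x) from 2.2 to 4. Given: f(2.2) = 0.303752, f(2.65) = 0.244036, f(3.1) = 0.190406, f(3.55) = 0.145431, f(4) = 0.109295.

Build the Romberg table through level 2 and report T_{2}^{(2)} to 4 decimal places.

0.3528

T_{0}^{(0)} (trapezoid, 1 panel, h=1.8000): 0.371742
T_{1}^{(0)} (trapezoid, 2 panels, h=0.9000): 0.357237
T_{2}^{(0)} (trapezoid, 4 panels, h=0.4500): 0.353878
T_{1}^{(1)} = 0.357237 + (0.357237 − 0.371742)/3 = 0.352402
T_{2}^{(1)} = 0.353878 + (0.353878 − 0.357237)/3 = 0.352758
T_{2}^{(2)} = 0.352758 + (0.352758 − 0.352402)/15 = 0.352782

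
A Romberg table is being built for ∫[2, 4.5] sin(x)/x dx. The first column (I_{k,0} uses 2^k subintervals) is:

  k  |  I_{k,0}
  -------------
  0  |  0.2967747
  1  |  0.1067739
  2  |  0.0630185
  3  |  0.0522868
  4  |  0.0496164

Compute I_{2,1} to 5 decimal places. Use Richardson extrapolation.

0.04843

Richardson extrapolation on the trapezoidal column (denominator 4−1=3):
I_{2,1} = 0.0630185 + (0.0630185 − 0.1067739)/3 = 0.0484334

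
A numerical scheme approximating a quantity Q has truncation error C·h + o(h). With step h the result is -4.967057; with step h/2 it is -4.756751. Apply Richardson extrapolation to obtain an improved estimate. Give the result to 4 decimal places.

Extrapolated value = (2·A(h/2) − A(h)) / (2 − 1)
= (2·(-4.756751) − (-4.967057)) / 1
= -4.546445 / 1 = -4.546445

-4.5464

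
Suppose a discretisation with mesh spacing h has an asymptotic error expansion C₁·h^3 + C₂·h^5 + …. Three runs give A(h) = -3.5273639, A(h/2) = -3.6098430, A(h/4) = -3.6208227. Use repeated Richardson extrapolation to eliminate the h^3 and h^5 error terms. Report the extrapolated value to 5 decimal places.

-3.62242

First eliminate the h^3 term (factor 2^3 = 8):
  B₁ = (8·(-3.6098430) − (-3.5273639))/7 = -3.6216257
  B₂ = (8·(-3.6208227) − (-3.6098430))/7 = -3.6223912
Then eliminate the h^5 term (factor 2^5 = 32):
  (32·(-3.6223912) − (-3.6216257))/31 = -3.6224159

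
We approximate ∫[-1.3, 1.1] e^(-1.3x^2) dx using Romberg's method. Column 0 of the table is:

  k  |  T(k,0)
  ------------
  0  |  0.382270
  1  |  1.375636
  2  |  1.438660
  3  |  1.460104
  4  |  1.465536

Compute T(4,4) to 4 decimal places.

1.4673

Richardson extrapolation on the trapezoidal column (denominator 4−1=3):
T(1,1) = (4·1.375636 − 0.382270) / 3 = 1.706758
T(2,1) = 1.438660 + (1.438660 − 1.375636)/3 = 1.459668
T(3,1) = (4·1.460104 − 1.438660) / 3 = 1.467252
T(4,1) = 1.465536 + (1.465536 − 1.460104)/3 = 1.467347
T(2,2) = 1.459668 + (1.459668 − 1.706758)/15 = 1.443195
T(3,2) = 1.467252 + (1.467252 − 1.459668)/15 = 1.467758
T(4,2) = (16·1.467347 − 1.467252) / 15 = 1.467353
T(3,3) = (64·1.467758 − 1.443195) / 63 = 1.468148
T(4,3) = 1.467353 + (1.467353 − 1.467758)/63 = 1.467347
T(4,4) = (256·1.467347 − 1.468148) / 255 = 1.467344
(Column j=1 coincides with Simpson's rule on the same nodes.)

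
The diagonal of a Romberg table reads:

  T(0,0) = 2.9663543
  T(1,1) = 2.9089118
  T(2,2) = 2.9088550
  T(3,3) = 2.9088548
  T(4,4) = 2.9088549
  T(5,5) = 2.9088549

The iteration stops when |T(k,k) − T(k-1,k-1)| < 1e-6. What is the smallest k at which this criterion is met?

|T(1,1) − T(0,0)| = 0.0574425 ≥ 1e-6
|T(2,2) − T(1,1)| = 0.0000568 ≥ 1e-6
|T(3,3) − T(2,2)| = 0.0000002 < 1e-6

k = 3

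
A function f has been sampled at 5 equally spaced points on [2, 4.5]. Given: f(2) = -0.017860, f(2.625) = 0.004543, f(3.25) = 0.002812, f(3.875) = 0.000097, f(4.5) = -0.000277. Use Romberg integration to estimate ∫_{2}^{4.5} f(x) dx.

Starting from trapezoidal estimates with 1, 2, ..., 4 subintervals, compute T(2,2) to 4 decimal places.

T(0,0) (trapezoid, 1 panel, h=2.5000): -0.022671
T(1,0) (trapezoid, 2 panels, h=1.2500): -0.007821
T(2,0) (trapezoid, 4 panels, h=0.6250): -0.001010
T(1,1) = -0.007821 + (-0.007821 − (-0.022671))/3 = -0.002871
T(2,1) = -0.001010 + (-0.001010 − (-0.007821))/3 = 0.001260
T(2,2) = 0.001260 + (0.001260 − (-0.002871))/15 = 0.001535

0.0015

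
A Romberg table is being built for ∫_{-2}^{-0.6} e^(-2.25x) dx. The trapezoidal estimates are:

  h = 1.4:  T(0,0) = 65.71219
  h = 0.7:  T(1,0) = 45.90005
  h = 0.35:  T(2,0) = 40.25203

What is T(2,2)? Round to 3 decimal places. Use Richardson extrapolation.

38.308

T(1,1) = (4·45.90005 − 65.71219) / 3 = 39.29600
T(2,1) = 40.25203 + (40.25203 − 45.90005)/3 = 38.36936
T(2,2) = 38.36936 + (38.36936 − 39.29600)/15 = 38.30758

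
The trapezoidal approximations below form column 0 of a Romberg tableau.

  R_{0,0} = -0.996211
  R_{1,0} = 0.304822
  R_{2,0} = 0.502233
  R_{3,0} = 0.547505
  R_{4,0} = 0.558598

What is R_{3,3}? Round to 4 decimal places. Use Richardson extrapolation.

0.5623

Richardson extrapolation on the trapezoidal column (denominator 4−1=3):
R_{1,1} = (4·0.304822 − (-0.996211)) / 3 = 0.738500
R_{2,1} = 0.502233 + (0.502233 − 0.304822)/3 = 0.568037
R_{3,1} = (4·0.547505 − 0.502233) / 3 = 0.562596
R_{2,2} = 0.568037 + (0.568037 − 0.738500)/15 = 0.556673
R_{3,2} = 0.562596 + (0.562596 − 0.568037)/15 = 0.562233
R_{3,3} = (64·0.562233 − 0.556673) / 63 = 0.562321
(Column j=1 coincides with Simpson's rule on the same nodes.)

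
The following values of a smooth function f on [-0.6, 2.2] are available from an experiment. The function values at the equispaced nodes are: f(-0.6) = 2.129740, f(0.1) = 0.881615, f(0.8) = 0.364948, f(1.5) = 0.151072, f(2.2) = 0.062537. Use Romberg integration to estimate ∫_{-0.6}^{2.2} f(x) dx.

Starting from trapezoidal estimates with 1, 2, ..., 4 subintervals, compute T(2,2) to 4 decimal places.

1.6418

T(0,0) (trapezoid, 1 panel, h=2.8000): 3.069188
T(1,0) (trapezoid, 2 panels, h=1.4000): 2.045521
T(2,0) (trapezoid, 4 panels, h=0.7000): 1.745641
T(1,1) = 2.045521 + (2.045521 − 3.069188)/3 = 1.704299
T(2,1) = 1.745641 + (1.745641 − 2.045521)/3 = 1.645681
T(2,2) = 1.645681 + (1.645681 − 1.704299)/15 = 1.641773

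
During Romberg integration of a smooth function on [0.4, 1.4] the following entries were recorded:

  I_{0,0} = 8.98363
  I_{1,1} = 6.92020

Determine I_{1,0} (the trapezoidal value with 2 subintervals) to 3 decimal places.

From I_{1,1} = (4·I_{1,0} − I_{0,0})/3, solve for I_{1,0}:
4·I_{1,0} = 3·6.92020 + 8.98363 = 29.74423
I_{1,0} = 7.43606

7.436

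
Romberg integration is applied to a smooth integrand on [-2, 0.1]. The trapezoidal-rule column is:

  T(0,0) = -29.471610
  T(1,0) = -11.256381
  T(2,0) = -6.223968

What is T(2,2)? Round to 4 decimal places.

T(1,1) = (4·(-11.256381) − (-29.471610)) / 3 = -5.184638
T(2,1) = -6.223968 + (-6.223968 − (-11.256381))/3 = -4.546497
T(2,2) = -4.546497 + (-4.546497 − (-5.184638))/15 = -4.503954

-4.5040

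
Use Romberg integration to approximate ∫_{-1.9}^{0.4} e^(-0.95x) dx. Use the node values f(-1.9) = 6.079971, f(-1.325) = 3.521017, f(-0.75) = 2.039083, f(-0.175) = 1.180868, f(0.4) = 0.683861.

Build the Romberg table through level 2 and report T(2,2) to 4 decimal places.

T(0,0) (trapezoid, 1 panel, h=2.3000): 7.778407
T(1,0) (trapezoid, 2 panels, h=1.1500): 6.234149
T(2,0) (trapezoid, 4 panels, h=0.5750): 5.820658
T(1,1) = 6.234149 + (6.234149 − 7.778407)/3 = 5.719396
T(2,1) = 5.820658 + (5.820658 − 6.234149)/3 = 5.682828
T(2,2) = 5.682828 + (5.682828 − 5.719396)/15 = 5.680390

5.6804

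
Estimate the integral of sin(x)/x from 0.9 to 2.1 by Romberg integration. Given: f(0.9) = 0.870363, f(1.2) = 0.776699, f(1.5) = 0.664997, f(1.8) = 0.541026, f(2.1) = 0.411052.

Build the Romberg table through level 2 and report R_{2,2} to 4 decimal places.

0.7882

R_{0,0} (trapezoid, 1 panel, h=1.2000): 0.768849
R_{1,0} (trapezoid, 2 panels, h=0.6000): 0.783423
R_{2,0} (trapezoid, 4 panels, h=0.3000): 0.787029
R_{1,1} = 0.783423 + (0.783423 − 0.768849)/3 = 0.788281
R_{2,1} = 0.787029 + (0.787029 − 0.783423)/3 = 0.788231
R_{2,2} = 0.788231 + (0.788231 − 0.788281)/15 = 0.788228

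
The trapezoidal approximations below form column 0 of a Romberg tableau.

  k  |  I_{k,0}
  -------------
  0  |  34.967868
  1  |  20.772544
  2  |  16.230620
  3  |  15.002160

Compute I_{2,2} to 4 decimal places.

I_{1,1} = 20.772544 + (20.772544 − 34.967868)/3 = 16.040769
I_{2,1} = 16.230620 + (16.230620 − 20.772544)/3 = 14.716645
I_{2,2} = (16·14.716645 − 16.040769) / 15 = 14.628370

14.6284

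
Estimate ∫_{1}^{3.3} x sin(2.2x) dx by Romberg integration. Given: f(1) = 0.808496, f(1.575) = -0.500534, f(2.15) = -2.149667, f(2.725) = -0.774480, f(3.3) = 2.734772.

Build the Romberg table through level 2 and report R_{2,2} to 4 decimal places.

R_{0,0} (trapezoid, 1 panel, h=2.3000): 4.074758
R_{1,0} (trapezoid, 2 panels, h=1.1500): -0.434738
R_{2,0} (trapezoid, 4 panels, h=0.5750): -0.950502
R_{1,1} = -0.434738 + (-0.434738 − 4.074758)/3 = -1.937903
R_{2,1} = -0.950502 + (-0.950502 − (-0.434738))/3 = -1.122423
R_{2,2} = -1.122423 + (-1.122423 − (-1.937903))/15 = -1.068058

-1.0681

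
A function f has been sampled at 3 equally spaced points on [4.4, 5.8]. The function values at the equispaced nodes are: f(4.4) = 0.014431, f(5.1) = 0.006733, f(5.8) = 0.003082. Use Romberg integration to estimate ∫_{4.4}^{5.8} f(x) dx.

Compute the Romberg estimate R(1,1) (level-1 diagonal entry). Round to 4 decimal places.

R(0,0) (trapezoid, 1 panel, h=1.4000): 0.012259
R(1,0) (trapezoid, 2 panels, h=0.7000): 0.010843
R(1,1) = 0.010843 + (0.010843 − 0.012259)/3 = 0.010371

0.0104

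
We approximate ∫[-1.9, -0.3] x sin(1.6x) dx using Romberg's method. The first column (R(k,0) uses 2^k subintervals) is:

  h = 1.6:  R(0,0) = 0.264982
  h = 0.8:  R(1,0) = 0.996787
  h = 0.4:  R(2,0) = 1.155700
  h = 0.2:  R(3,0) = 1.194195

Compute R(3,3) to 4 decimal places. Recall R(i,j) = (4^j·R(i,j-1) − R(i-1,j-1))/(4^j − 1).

Richardson extrapolation on the trapezoidal column (denominator 4−1=3):
R(1,1) = (4·0.996787 − 0.264982) / 3 = 1.240722
R(2,1) = 1.155700 + (1.155700 − 0.996787)/3 = 1.208671
R(3,1) = (4·1.194195 − 1.155700) / 3 = 1.207027
R(2,2) = 1.208671 + (1.208671 − 1.240722)/15 = 1.206534
R(3,2) = (16·1.207027 − 1.208671) / 15 = 1.206917
R(3,3) = (64·1.206917 − 1.206534) / 63 = 1.206923

1.2069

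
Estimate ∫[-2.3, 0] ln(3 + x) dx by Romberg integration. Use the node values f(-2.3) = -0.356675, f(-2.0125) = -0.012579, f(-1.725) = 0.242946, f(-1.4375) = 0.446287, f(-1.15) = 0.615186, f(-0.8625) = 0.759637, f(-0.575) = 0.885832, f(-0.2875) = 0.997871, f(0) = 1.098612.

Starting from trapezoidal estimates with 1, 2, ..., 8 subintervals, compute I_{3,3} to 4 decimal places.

1.2455

I_{0,0} (trapezoid, 1 panel, h=2.3000): 0.853228
I_{1,0} (trapezoid, 2 panels, h=1.1500): 1.134078
I_{2,0} (trapezoid, 4 panels, h=0.5750): 1.216086
I_{3,0} (trapezoid, 8 panels, h=0.2875): 1.238018
I_{1,1} = 1.134078 + (1.134078 − 0.853228)/3 = 1.227695
I_{2,1} = 1.216086 + (1.216086 − 1.134078)/3 = 1.243422
I_{3,1} = 1.238018 + (1.238018 − 1.216086)/3 = 1.245329
I_{2,2} = 1.243422 + (1.243422 − 1.227695)/15 = 1.244470
I_{3,2} = 1.245329 + (1.245329 − 1.243422)/15 = 1.245456
I_{3,3} = 1.245456 + (1.245456 − 1.244470)/63 = 1.245472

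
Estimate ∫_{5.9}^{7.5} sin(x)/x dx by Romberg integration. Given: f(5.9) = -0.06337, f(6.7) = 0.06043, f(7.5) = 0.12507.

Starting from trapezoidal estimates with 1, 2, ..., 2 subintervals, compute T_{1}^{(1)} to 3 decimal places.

T_{0}^{(0)} (trapezoid, 1 panel, h=1.6000): 0.04936
T_{1}^{(0)} (trapezoid, 2 panels, h=0.8000): 0.07302
T_{1}^{(1)} = 0.07302 + (0.07302 − 0.04936)/3 = 0.08091

0.081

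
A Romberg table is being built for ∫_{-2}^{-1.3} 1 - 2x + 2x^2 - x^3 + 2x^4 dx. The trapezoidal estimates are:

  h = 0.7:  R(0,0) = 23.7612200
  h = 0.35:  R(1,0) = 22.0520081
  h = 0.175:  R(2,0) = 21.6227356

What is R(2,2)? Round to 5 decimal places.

Richardson extrapolation on the trapezoidal column (denominator 4−1=3):
R(1,1) = (4·22.0520081 − 23.7612200) / 3 = 21.4822708
R(2,1) = 21.6227356 + (21.6227356 − 22.0520081)/3 = 21.4796448
R(2,2) = (16·21.4796448 − 21.4822708) / 15 = 21.4794697

21.47947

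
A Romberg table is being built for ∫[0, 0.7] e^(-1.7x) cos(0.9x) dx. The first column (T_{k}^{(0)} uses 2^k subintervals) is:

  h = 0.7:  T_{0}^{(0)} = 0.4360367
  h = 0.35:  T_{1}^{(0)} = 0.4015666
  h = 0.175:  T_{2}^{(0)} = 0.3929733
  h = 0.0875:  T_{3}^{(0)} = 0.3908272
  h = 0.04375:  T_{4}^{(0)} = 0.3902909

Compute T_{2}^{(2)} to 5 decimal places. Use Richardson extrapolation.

Richardson extrapolation on the trapezoidal column (denominator 4−1=3):
T_{1}^{(1)} = 0.4015666 + (0.4015666 − 0.4360367)/3 = 0.3900766
T_{2}^{(1)} = (4·0.3929733 − 0.4015666) / 3 = 0.3901089
T_{2}^{(2)} = (16·0.3901089 − 0.3900766) / 15 = 0.3901111
(Column j=1 coincides with Simpson's rule on the same nodes.)

0.39011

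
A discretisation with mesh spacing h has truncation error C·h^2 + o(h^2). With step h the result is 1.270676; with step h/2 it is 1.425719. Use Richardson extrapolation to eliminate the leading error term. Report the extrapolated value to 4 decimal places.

1.4774

Extrapolated value = (4·A(h/2) − A(h)) / (4 − 1)
= (4·1.425719 − 1.270676) / 3
= 4.432200 / 3 = 1.477400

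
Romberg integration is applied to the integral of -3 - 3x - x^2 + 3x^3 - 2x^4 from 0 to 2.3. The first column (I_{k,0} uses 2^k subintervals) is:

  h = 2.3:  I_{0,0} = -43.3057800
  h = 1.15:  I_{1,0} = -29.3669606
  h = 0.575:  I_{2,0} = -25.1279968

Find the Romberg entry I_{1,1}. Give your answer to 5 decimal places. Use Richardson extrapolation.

-24.72069

Richardson extrapolation on the trapezoidal column (denominator 4−1=3):
I_{1,1} = -29.3669606 + (-29.3669606 − (-43.3057800))/3 = -24.7206875
(Column j=1 coincides with Simpson's rule on the same nodes.)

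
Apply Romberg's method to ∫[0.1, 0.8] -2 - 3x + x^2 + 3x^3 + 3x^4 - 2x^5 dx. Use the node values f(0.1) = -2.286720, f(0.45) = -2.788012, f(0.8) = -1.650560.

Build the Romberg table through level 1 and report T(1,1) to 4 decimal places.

-1.7604

T(0,0) (trapezoid, 1 panel, h=0.7000): -1.378048
T(1,0) (trapezoid, 2 panels, h=0.3500): -1.664828
T(1,1) = -1.664828 + (-1.664828 − (-1.378048))/3 = -1.760421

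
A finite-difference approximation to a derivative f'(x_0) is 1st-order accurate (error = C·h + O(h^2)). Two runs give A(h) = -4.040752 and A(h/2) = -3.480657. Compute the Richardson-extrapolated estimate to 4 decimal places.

Extrapolated value = (2·A(h/2) − A(h)) / (2 − 1)
= (2·(-3.480657) − (-4.040752)) / 1
= -2.920562 / 1 = -2.920562

-2.9206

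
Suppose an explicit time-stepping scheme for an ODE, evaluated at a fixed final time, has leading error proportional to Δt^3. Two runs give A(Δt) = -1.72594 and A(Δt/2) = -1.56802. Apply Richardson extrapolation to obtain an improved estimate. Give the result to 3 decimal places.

The leading error scales as Δt^3; refining by a factor of 2 reduces it by 2^3 = 8.
Extrapolated value = (8·A(Δt/2) − A(Δt)) / (8 − 1)
= (8·(-1.56802) − (-1.72594)) / 7
= -10.81822 / 7 = -1.54546

-1.545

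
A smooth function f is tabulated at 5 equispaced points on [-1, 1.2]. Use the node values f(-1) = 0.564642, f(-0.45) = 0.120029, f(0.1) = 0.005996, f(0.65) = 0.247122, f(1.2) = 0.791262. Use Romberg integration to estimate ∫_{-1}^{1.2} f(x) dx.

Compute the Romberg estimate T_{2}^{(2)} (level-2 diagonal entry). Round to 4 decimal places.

T_{0}^{(0)} (trapezoid, 1 panel, h=2.2000): 1.491494
T_{1}^{(0)} (trapezoid, 2 panels, h=1.1000): 0.752343
T_{2}^{(0)} (trapezoid, 4 panels, h=0.5500): 0.578104
T_{1}^{(1)} = 0.752343 + (0.752343 − 1.491494)/3 = 0.505959
T_{2}^{(1)} = 0.578104 + (0.578104 − 0.752343)/3 = 0.520024
T_{2}^{(2)} = 0.520024 + (0.520024 − 0.505959)/15 = 0.520962

0.5210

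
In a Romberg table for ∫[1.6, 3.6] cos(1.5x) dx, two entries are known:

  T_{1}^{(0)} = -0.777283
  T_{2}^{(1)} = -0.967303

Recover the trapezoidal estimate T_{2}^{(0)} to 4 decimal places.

-0.9198

From T_{2}^{(1)} = (4·T_{2}^{(0)} − T_{1}^{(0)})/3, solve for T_{2}^{(0)}:
4·T_{2}^{(0)} = 3·(-0.967303) + (-0.777283) = -3.679192
T_{2}^{(0)} = -0.919798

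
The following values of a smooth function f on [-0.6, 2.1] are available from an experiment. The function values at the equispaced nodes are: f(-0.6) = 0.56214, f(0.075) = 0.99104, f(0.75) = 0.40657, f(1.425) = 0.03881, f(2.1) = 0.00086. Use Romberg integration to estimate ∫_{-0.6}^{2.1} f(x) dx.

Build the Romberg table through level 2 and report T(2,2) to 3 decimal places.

T(0,0) (trapezoid, 1 panel, h=2.7000): 0.76005
T(1,0) (trapezoid, 2 panels, h=1.3500): 0.92889
T(2,0) (trapezoid, 4 panels, h=0.6750): 1.15960
T(1,1) = 0.92889 + (0.92889 − 0.76005)/3 = 0.98517
T(2,1) = 1.15960 + (1.15960 − 0.92889)/3 = 1.23650
T(2,2) = 1.23650 + (1.23650 − 0.98517)/15 = 1.25326

1.253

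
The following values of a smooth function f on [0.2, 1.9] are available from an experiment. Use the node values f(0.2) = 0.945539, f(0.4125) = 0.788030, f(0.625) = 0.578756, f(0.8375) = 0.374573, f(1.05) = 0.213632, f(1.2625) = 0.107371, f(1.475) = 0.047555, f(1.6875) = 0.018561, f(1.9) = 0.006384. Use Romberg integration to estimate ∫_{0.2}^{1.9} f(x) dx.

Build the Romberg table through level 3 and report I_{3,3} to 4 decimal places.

I_{0,0} (trapezoid, 1 panel, h=1.7000): 0.809135
I_{1,0} (trapezoid, 2 panels, h=0.8500): 0.586154
I_{2,0} (trapezoid, 4 panels, h=0.4250): 0.559259
I_{3,0} (trapezoid, 8 panels, h=0.2125): 0.553443
I_{1,1} = 0.586154 + (0.586154 − 0.809135)/3 = 0.511827
I_{2,1} = 0.559259 + (0.559259 − 0.586154)/3 = 0.550294
I_{3,1} = 0.553443 + (0.553443 − 0.559259)/3 = 0.551504
I_{2,2} = 0.550294 + (0.550294 − 0.511827)/15 = 0.552858
I_{3,2} = 0.551504 + (0.551504 − 0.550294)/15 = 0.551585
I_{3,3} = 0.551585 + (0.551585 − 0.552858)/63 = 0.551565

0.5516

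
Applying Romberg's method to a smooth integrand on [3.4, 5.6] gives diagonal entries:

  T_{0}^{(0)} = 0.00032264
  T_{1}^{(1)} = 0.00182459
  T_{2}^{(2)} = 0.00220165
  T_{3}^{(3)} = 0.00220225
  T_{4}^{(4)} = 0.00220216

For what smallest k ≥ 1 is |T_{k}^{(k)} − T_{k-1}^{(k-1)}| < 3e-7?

k = 4

|T_{1}^{(1)} − T_{0}^{(0)}| = 0.00150195 ≥ 3e-7
|T_{2}^{(2)} − T_{1}^{(1)}| = 0.00037706 ≥ 3e-7
|T_{3}^{(3)} − T_{2}^{(2)}| = 0.00000060 ≥ 3e-7
|T_{4}^{(4)} − T_{3}^{(3)}| = 0.00000009 < 3e-7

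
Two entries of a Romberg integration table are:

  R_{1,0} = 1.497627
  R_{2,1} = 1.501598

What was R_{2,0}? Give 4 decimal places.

1.5006

From R_{2,1} = (4·R_{2,0} − R_{1,0})/3, solve for R_{2,0}:
4·R_{2,0} = 3·1.501598 + 1.497627 = 6.002421
R_{2,0} = 1.500605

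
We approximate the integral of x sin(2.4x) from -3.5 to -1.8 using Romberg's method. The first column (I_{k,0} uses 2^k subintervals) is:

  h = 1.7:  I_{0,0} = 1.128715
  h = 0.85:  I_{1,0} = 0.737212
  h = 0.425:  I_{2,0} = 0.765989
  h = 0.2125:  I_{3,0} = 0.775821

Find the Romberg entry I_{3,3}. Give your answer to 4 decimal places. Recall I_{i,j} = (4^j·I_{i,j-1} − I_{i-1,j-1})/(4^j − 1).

0.7792

Richardson extrapolation on the trapezoidal column (denominator 4−1=3):
I_{1,1} = (4·0.737212 − 1.128715) / 3 = 0.606711
I_{2,1} = 0.765989 + (0.765989 − 0.737212)/3 = 0.775581
I_{3,1} = (4·0.775821 − 0.765989) / 3 = 0.779098
I_{2,2} = (16·0.775581 − 0.606711) / 15 = 0.786839
I_{3,2} = 0.779098 + (0.779098 − 0.775581)/15 = 0.779332
I_{3,3} = 0.779332 + (0.779332 − 0.786839)/63 = 0.779213
(Column j=1 coincides with Simpson's rule on the same nodes.)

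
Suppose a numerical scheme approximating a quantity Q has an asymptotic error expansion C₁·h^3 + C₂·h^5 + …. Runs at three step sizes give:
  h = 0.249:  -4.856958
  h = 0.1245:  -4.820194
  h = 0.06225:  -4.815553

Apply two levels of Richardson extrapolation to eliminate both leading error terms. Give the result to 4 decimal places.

-4.8149

First eliminate the h^3 term (factor 2^3 = 8):
  B₁ = (8·(-4.820194) − (-4.856958))/7 = -4.814942
  B₂ = (8·(-4.815553) − (-4.820194))/7 = -4.814890
Then eliminate the h^5 term (factor 2^5 = 32):
  (32·(-4.814890) − (-4.814942))/31 = -4.814888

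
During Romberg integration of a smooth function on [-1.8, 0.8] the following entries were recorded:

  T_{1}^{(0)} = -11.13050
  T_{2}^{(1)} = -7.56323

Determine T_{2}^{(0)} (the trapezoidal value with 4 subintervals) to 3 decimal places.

From T_{2}^{(1)} = (4·T_{2}^{(0)} − T_{1}^{(0)})/3, solve for T_{2}^{(0)}:
4·T_{2}^{(0)} = 3·(-7.56323) + (-11.13050) = -33.82019
T_{2}^{(0)} = -8.45505

-8.455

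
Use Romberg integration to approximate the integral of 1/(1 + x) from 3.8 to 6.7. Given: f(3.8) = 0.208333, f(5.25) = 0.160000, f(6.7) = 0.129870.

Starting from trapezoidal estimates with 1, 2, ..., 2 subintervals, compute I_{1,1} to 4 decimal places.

I_{0,0} (trapezoid, 1 panel, h=2.9000): 0.490394
I_{1,0} (trapezoid, 2 panels, h=1.4500): 0.477197
I_{1,1} = 0.477197 + (0.477197 − 0.490394)/3 = 0.472798

0.4728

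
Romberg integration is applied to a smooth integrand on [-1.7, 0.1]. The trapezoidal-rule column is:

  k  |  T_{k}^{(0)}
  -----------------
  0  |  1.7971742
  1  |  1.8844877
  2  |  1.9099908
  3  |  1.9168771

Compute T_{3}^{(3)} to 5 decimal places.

Richardson extrapolation on the trapezoidal column (denominator 4−1=3):
T_{1}^{(1)} = 1.8844877 + (1.8844877 − 1.7971742)/3 = 1.9135922
T_{2}^{(1)} = (4·1.9099908 − 1.8844877) / 3 = 1.9184918
T_{3}^{(1)} = (4·1.9168771 − 1.9099908) / 3 = 1.9191725
T_{2}^{(2)} = 1.9184918 + (1.9184918 − 1.9135922)/15 = 1.9188184
T_{3}^{(2)} = 1.9191725 + (1.9191725 − 1.9184918)/15 = 1.9192179
T_{3}^{(3)} = (64·1.9192179 − 1.9188184) / 63 = 1.9192242

1.91922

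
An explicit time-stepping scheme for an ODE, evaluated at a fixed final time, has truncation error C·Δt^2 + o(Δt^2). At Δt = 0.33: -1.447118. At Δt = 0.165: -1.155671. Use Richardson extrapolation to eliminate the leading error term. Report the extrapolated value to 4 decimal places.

Extrapolated value = (4·A(Δt/2) − A(Δt)) / (4 − 1)
= (4·(-1.155671) − (-1.447118)) / 3
= -3.175566 / 3 = -1.058522

-1.0585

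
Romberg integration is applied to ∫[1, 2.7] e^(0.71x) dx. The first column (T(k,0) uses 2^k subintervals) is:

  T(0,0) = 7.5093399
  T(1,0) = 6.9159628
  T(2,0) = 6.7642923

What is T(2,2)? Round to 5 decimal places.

6.71344

T(1,1) = (4·6.9159628 − 7.5093399) / 3 = 6.7181704
T(2,1) = (4·6.7642923 − 6.9159628) / 3 = 6.7137355
T(2,2) = (16·6.7137355 − 6.7181704) / 15 = 6.7134398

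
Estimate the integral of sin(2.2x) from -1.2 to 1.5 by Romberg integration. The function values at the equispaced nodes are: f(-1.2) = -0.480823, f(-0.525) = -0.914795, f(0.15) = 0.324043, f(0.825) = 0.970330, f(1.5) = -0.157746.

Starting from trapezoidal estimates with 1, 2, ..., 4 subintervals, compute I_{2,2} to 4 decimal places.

0.0359

I_{0,0} (trapezoid, 1 panel, h=2.7000): -0.862068
I_{1,0} (trapezoid, 2 panels, h=1.3500): 0.006424
I_{2,0} (trapezoid, 4 panels, h=0.6750): 0.040698
I_{1,1} = 0.006424 + (0.006424 − (-0.862068))/3 = 0.295921
I_{2,1} = 0.040698 + (0.040698 − 0.006424)/3 = 0.052123
I_{2,2} = 0.052123 + (0.052123 − 0.295921)/15 = 0.035870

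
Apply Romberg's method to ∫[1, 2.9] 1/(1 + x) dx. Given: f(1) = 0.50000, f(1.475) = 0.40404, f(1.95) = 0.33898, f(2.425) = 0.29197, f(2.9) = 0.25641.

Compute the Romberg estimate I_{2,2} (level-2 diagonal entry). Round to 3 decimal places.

0.668

I_{0,0} (trapezoid, 1 panel, h=1.9000): 0.71859
I_{1,0} (trapezoid, 2 panels, h=0.9500): 0.68133
I_{2,0} (trapezoid, 4 panels, h=0.4750): 0.67127
I_{1,1} = 0.68133 + (0.68133 − 0.71859)/3 = 0.66891
I_{2,1} = 0.67127 + (0.67127 − 0.68133)/3 = 0.66792
I_{2,2} = 0.66792 + (0.66792 − 0.66891)/15 = 0.66785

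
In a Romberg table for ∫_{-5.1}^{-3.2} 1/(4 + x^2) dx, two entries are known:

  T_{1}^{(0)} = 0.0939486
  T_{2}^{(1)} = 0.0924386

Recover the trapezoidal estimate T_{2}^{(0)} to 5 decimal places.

From T_{2}^{(1)} = (4·T_{2}^{(0)} − T_{1}^{(0)})/3, solve for T_{2}^{(0)}:
4·T_{2}^{(0)} = 3·0.0924386 + 0.0939486 = 0.3712644
T_{2}^{(0)} = 0.0928161

0.09282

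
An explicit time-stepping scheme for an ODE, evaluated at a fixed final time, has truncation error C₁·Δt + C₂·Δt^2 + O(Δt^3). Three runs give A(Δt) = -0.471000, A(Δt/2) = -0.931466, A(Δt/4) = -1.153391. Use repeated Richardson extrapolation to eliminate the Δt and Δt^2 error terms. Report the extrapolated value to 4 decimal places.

-1.3698

First eliminate the Δt term (factor 2^1 = 2):
  B₁ = (2·(-0.931466) − (-0.471000))/1 = -1.391932
  B₂ = (2·(-1.153391) − (-0.931466))/1 = -1.375316
Then eliminate the Δt^2 term (factor 2^2 = 4):
  (4·(-1.375316) − (-1.391932))/3 = -1.369777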